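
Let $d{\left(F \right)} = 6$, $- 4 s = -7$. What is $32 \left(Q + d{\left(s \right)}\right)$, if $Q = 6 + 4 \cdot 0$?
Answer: $384$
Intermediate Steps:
$s = \frac{7}{4}$ ($s = \left(- \frac{1}{4}\right) \left(-7\right) = \frac{7}{4} \approx 1.75$)
$Q = 6$ ($Q = 6 + 0 = 6$)
$32 \left(Q + d{\left(s \right)}\right) = 32 \left(6 + 6\right) = 32 \cdot 12 = 384$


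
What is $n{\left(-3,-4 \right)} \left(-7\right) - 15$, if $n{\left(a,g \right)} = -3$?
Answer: $6$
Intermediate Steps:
$n{\left(-3,-4 \right)} \left(-7\right) - 15 = \left(-3\right) \left(-7\right) - 15 = 21 - 15 = 6$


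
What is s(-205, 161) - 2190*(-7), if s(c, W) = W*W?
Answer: 41251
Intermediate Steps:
s(c, W) = W²
s(-205, 161) - 2190*(-7) = 161² - 2190*(-7) = 25921 - 1*(-15330) = 25921 + 15330 = 41251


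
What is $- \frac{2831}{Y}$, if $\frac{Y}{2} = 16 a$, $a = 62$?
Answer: $- \frac{2831}{1984} \approx -1.4269$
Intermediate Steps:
$Y = 1984$ ($Y = 2 \cdot 16 \cdot 62 = 2 \cdot 992 = 1984$)
$- \frac{2831}{Y} = - \frac{2831}{1984}$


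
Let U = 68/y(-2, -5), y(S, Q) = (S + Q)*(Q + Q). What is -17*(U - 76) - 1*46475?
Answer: -1581983/35 ≈ -45200.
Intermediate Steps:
y(S, Q) = 2*Q*(Q + S) (y(S, Q) = (Q + S)*(2*Q) = 2*Q*(Q + S))
U = 34/35 (U = 68/((2*(-5)*(-5 - 2))) = 68/((2*(-5)*(-7))) = 68/70 = 68*(1/70) = 34/35 ≈ 0.97143)
-17*(U - 76) - 1*46475 = -17*(34/35 - 76) - 1*46475 = -17*(-2626/35) - 46475 = 44642/35 - 46475 = -1581983/35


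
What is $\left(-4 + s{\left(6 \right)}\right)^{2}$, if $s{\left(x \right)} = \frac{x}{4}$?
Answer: $\frac{25}{4} \approx 6.25$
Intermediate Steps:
$s{\left(x \right)} = \frac{x}{4}$ ($s{\left(x \right)} = x \frac{1}{4} = \frac{x}{4}$)
$\left(-4 + s{\left(6 \right)}\right)^{2} = \left(-4 + \frac{1}{4} \cdot 6\right)^{2} = \left(-4 + \frac{3}{2}\right)^{2} = \left(- \frac{5}{2}\right)^{2} = \frac{25}{4}$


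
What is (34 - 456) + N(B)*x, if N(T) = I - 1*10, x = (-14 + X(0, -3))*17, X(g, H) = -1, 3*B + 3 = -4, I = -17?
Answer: 6463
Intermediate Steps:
B = -7/3 (B = -1 + (⅓)*(-4) = -1 - 4/3 = -7/3 ≈ -2.3333)
x = -255 (x = (-14 - 1)*17 = -15*17 = -255)
N(T) = -27 (N(T) = -17 - 1*10 = -17 - 10 = -27)
(34 - 456) + N(B)*x = (34 - 456) - 27*(-255) = -422 + 6885 = 6463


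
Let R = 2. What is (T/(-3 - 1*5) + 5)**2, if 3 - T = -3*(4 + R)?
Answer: 361/64 ≈ 5.6406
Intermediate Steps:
T = 21 (T = 3 - (-3)*(4 + 2) = 3 - (-3)*6 = 3 - 1*(-18) = 3 + 18 = 21)
(T/(-3 - 1*5) + 5)**2 = (21/(-3 - 1*5) + 5)**2 = (21/(-3 - 5) + 5)**2 = (21/(-8) + 5)**2 = (21*(-1/8) + 5)**2 = (-21/8 + 5)**2 = (19/8)**2 = 361/64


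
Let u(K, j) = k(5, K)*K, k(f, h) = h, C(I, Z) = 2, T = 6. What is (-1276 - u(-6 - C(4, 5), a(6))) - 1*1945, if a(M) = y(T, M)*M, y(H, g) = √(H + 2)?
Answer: -3285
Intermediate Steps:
y(H, g) = √(2 + H)
a(M) = 2*M*√2 (a(M) = √(2 + 6)*M = √8*M = (2*√2)*M = 2*M*√2)
u(K, j) = K² (u(K, j) = K*K = K²)
(-1276 - u(-6 - C(4, 5), a(6))) - 1*1945 = (-1276 - (-6 - 1*2)²) - 1*1945 = (-1276 - (-6 - 2)²) - 1945 = (-1276 - 1*(-8)²) - 1945 = (-1276 - 1*64) - 1945 = (-1276 - 64) - 1945 = -1340 - 1945 = -3285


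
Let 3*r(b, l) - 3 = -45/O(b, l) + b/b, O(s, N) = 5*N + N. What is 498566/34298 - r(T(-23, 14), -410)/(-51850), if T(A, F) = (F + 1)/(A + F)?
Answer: 6359270487791/437474419800 ≈ 14.536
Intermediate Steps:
T(A, F) = (1 + F)/(A + F)
O(s, N) = 6*N
r(b, l) = 4/3 - 5/(2*l) (r(b, l) = 1 + (-45*1/(6*l) + b/b)/3 = 1 + (-15/(2*l) + 1)/3 = 1 + (1 - 15/(2*l))/3 = 1 + (⅓ - 5/(2*l)) = 4/3 - 5/(2*l))
498566/34298 - r(T(-23, 14), -410)/(-51850) = 498566/34298 - (⅙)*(-15 + 8*(-410))/(-410)/(-51850) = 498566*(1/34298) - (⅙)*(-1/410)*(-15 - 3280)*(-1)/51850 = 249283/17149 - (⅙)*(-1/410)*(-3295)*(-1)/51850 = 249283/17149 - 659*(-1)/(492*51850) = 249283/17149 - 1*(-659/25510200) = 249283/17149 + 659/25510200 = 6359270487791/437474419800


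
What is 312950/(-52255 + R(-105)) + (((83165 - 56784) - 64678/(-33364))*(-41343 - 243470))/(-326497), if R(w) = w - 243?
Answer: 6592184058440526959/286508707249262 ≈ 23009.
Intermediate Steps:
R(w) = -243 + w
312950/(-52255 + R(-105)) + (((83165 - 56784) - 64678/(-33364))*(-41343 - 243470))/(-326497) = 312950/(-52255 + (-243 - 105)) + (((83165 - 56784) - 64678/(-33364))*(-41343 - 243470))/(-326497) = 312950/(-52255 - 348) + ((26381 - 64678*(-1/33364))*(-284813))*(-1/326497) = 312950/(-52603) + ((26381 + 32339/16682)*(-284813))*(-1/326497) = 312950*(-1/52603) + ((440120181/16682)*(-284813))*(-1/326497) = -312950/52603 - 125351949111153/16682*(-1/326497) = -312950/52603 + 125351949111153/5446622954 = 6592184058440526959/286508707249262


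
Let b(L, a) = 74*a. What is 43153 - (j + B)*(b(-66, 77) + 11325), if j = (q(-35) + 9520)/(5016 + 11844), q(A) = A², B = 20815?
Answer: -1194704458651/3372 ≈ -3.5430e+8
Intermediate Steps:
j = 2149/3372 (j = ((-35)² + 9520)/(5016 + 11844) = (1225 + 9520)/16860 = 10745*(1/16860) = 2149/3372 ≈ 0.63731)
43153 - (j + B)*(b(-66, 77) + 11325) = 43153 - (2149/3372 + 20815)*(74*77 + 11325) = 43153 - 70190329*(5698 + 11325)/3372 = 43153 - 70190329*17023/3372 = 43153 - 1*1194849970567/3372 = 43153 - 1194849970567/3372 = -1194704458651/3372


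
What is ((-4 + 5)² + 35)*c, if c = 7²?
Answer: 1764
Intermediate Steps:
c = 49
((-4 + 5)² + 35)*c = ((-4 + 5)² + 35)*49 = (1² + 35)*49 = (1 + 35)*49 = 36*49 = 1764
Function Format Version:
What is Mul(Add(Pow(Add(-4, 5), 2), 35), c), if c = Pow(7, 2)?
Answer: 1764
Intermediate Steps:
c = 49
Mul(Add(Pow(Add(-4, 5), 2), 35), c) = Mul(Add(Pow(Add(-4, 5), 2), 35), 49) = Mul(Add(Pow(1, 2), 35), 49) = Mul(Add(1, 35), 49) = Mul(36, 49) = 1764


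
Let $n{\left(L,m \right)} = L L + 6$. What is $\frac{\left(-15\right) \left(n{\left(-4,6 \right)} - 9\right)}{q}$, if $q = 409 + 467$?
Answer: $- \frac{65}{292} \approx -0.2226$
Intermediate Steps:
$q = 876$
$n{\left(L,m \right)} = 6 + L^{2}$ ($n{\left(L,m \right)} = L^{2} + 6 = 6 + L^{2}$)
$\frac{\left(-15\right) \left(n{\left(-4,6 \right)} - 9\right)}{q} = \frac{\left(-15\right) \left(\left(6 + \left(-4\right)^{2}\right) - 9\right)}{876} = - 15 \left(\left(6 + 16\right) - 9\right) \frac{1}{876} = - 15 \left(22 - 9\right) \frac{1}{876} = \left(-15\right) 13 \cdot \frac{1}{876} = \left(-195\right) \frac{1}{876} = - \frac{65}{292}$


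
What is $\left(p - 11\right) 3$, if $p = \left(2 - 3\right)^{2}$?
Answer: $-30$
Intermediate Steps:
$p = 1$ ($p = \left(-1\right)^{2} = 1$)
$\left(p - 11\right) 3 = \left(1 - 11\right) 3 = \left(-10\right) 3 = -30$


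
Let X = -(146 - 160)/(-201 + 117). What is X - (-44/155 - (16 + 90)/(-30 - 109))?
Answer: -83429/129270 ≈ -0.64539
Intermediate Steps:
X = -1/6 (X = -(-14)/(-84) = -(-14)*(-1)/84 = -1*1/6 = -1/6 ≈ -0.16667)
X - (-44/155 - (16 + 90)/(-30 - 109)) = -1/6 - (-44/155 - (16 + 90)/(-30 - 109)) = -1/6 - (-44*1/155 - 106/(-139)) = -1/6 - (-44/155 - 106*(-1)/139) = -1/6 - (-44/155 - 1*(-106/139)) = -1/6 - (-44/155 + 106/139) = -1/6 - 1*10314/21545 = -1/6 - 10314/21545 = -83429/129270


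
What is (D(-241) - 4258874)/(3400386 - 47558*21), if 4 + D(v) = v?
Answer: -4259119/2401668 ≈ -1.7734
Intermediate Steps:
D(v) = -4 + v
(D(-241) - 4258874)/(3400386 - 47558*21) = ((-4 - 241) - 4258874)/(3400386 - 47558*21) = (-245 - 4258874)/(3400386 - 998718) = -4259119/2401668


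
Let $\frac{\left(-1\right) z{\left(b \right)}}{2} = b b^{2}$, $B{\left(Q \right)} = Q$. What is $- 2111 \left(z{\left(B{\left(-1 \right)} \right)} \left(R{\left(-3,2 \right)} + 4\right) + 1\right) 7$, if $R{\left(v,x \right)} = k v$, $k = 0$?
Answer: $-132993$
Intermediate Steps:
$R{\left(v,x \right)} = 0$ ($R{\left(v,x \right)} = 0 v = 0$)
$z{\left(b \right)} = - 2 b^{3}$ ($z{\left(b \right)} = - 2 b b^{2} = - 2 b^{3}$)
$- 2111 \left(z{\left(B{\left(-1 \right)} \right)} \left(R{\left(-3,2 \right)} + 4\right) + 1\right) 7 = - 2111 \left(- 2 \left(-1\right)^{3} \left(0 + 4\right) + 1\right) 7 = - 2111 \left(\left(-2\right) \left(-1\right) 4 + 1\right) 7 = - 2111 \left(2 \cdot 4 + 1\right) 7 = - 2111 \left(8 + 1\right) 7 = - 2111 \cdot 9 \cdot 7 = \left(-2111\right) 63 = -132993$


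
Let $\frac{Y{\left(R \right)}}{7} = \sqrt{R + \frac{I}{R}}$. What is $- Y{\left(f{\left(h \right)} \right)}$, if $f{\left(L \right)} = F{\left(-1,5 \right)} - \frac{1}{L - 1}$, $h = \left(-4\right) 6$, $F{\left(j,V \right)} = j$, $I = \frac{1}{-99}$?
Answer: $- \frac{49 i \sqrt{75966}}{1980} \approx - 6.8209 i$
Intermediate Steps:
$I = - \frac{1}{99} \approx -0.010101$
$h = -24$
$f{\left(L \right)} = -1 - \frac{1}{-1 + L}$ ($f{\left(L \right)} = -1 - \frac{1}{L - 1} = -1 - \frac{1}{-1 + L}$)
$Y{\left(R \right)} = 7 \sqrt{R - \frac{1}{99 R}}$
$- Y{\left(f{\left(h \right)} \right)} = - \frac{7 \sqrt{- \frac{11}{\left(-1\right) \left(-24\right) \frac{1}{-1 - 24}} + 1089 \left(\left(-1\right) \left(-24\right) \frac{1}{-1 - 24}\right)}}{33} = - \frac{7 \sqrt{- \frac{11}{\left(-1\right) \left(-24\right) \frac{1}{-25}} + 1089 \left(\left(-1\right) \left(-24\right) \frac{1}{-25}\right)}}{33} = - \frac{7 \sqrt{- \frac{11}{\left(-1\right) \left(-24\right) \left(- \frac{1}{25}\right)} + 1089 \left(\left(-1\right) \left(-24\right) \left(- \frac{1}{25}\right)\right)}}{33} = - \frac{7 \sqrt{- \frac{11}{- \frac{24}{25}} + 1089 \left(- \frac{24}{25}\right)}}{33} = - \frac{7 \sqrt{\left(-11\right) \left(- \frac{25}{24}\right) - \frac{26136}{25}}}{33} = - \frac{7 \sqrt{\frac{275}{24} - \frac{26136}{25}}}{33} = - \frac{7 \sqrt{- \frac{620389}{600}}}{33} = - \frac{7 \frac{7 i \sqrt{75966}}{60}}{33} = - \frac{49 i \sqrt{75966}}{1980}$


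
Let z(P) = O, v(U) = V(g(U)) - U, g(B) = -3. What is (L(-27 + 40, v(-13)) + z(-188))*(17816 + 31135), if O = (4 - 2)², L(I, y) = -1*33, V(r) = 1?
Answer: -1419579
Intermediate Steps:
v(U) = 1 - U
L(I, y) = -33
O = 4 (O = 2² = 4)
z(P) = 4
(L(-27 + 40, v(-13)) + z(-188))*(17816 + 31135) = (-33 + 4)*(17816 + 31135) = -29*48951 = -1419579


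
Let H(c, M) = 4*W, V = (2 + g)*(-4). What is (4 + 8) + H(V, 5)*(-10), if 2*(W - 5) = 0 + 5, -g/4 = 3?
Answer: -288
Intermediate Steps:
g = -12 (g = -4*3 = -12)
V = 40 (V = (2 - 12)*(-4) = -10*(-4) = 40)
W = 15/2 (W = 5 + (0 + 5)/2 = 5 + (1/2)*5 = 5 + 5/2 = 15/2 ≈ 7.5000)
H(c, M) = 30 (H(c, M) = 4*(15/2) = 30)
(4 + 8) + H(V, 5)*(-10) = (4 + 8) + 30*(-10) = 12 - 300 = -288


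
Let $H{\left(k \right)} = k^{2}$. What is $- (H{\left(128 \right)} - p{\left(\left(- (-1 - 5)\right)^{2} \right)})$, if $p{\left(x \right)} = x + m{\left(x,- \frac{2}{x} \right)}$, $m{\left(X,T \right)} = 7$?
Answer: $-16341$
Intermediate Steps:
$p{\left(x \right)} = 7 + x$ ($p{\left(x \right)} = x + 7 = 7 + x$)
$- (H{\left(128 \right)} - p{\left(\left(- (-1 - 5)\right)^{2} \right)}) = - (128^{2} - \left(7 + \left(- (-1 - 5)\right)^{2}\right)) = - (16384 - \left(7 + \left(\left(-1\right) \left(-6\right)\right)^{2}\right)) = - (16384 - \left(7 + 6^{2}\right)) = - (16384 - \left(7 + 36\right)) = - (16384 - 43) = \left(-1\right) 16341 = -16341$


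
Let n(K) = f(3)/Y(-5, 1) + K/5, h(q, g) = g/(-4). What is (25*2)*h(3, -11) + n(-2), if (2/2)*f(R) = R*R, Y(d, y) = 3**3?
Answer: 4123/30 ≈ 137.43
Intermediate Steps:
Y(d, y) = 27
f(R) = R**2 (f(R) = R*R = R**2)
h(q, g) = -g/4 (h(q, g) = g*(-1/4) = -g/4)
n(K) = 1/3 + K/5 (n(K) = 3**2/27 + K/5 = 9*(1/27) + K*(1/5) = 1/3 + K/5)
(25*2)*h(3, -11) + n(-2) = (25*2)*(-1/4*(-11)) + (1/3 + (1/5)*(-2)) = 50*(11/4) + (1/3 - 2/5) = 275/2 - 1/15 = 4123/30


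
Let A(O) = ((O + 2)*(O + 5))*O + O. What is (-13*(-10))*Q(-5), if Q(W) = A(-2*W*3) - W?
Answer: 4372550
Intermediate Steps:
A(O) = O + O*(2 + O)*(5 + O) (A(O) = ((2 + O)*(5 + O))*O + O = O*(2 + O)*(5 + O) + O = O + O*(2 + O)*(5 + O))
Q(W) = -W - 6*W*(11 - 42*W + 36*W**2) (Q(W) = (-2*W*3)*(11 + (-2*W*3)**2 + 7*(-2*W*3)) - W = (-6*W)*(11 + (-6*W)**2 + 7*(-6*W)) - W = (-6*W)*(11 + 36*W**2 - 42*W) - W = (-6*W)*(11 - 42*W + 36*W**2) - W = -6*W*(11 - 42*W + 36*W**2) - W = -W - 6*W*(11 - 42*W + 36*W**2))
(-13*(-10))*Q(-5) = (-13*(-10))*(-5*(-67 - 216*(-5)**2 + 252*(-5))) = 130*(-5*(-67 - 216*25 - 1260)) = 130*(-5*(-67 - 5400 - 1260)) = 130*(-5*(-6727)) = 130*33635 = 4372550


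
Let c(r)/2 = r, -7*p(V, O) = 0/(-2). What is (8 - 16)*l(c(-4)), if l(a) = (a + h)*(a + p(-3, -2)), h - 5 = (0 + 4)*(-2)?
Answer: -704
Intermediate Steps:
p(V, O) = 0 (p(V, O) = -0/(-2) = -0*(-1)/2 = -⅐*0 = 0)
h = -3 (h = 5 + (0 + 4)*(-2) = 5 + 4*(-2) = 5 - 8 = -3)
c(r) = 2*r
l(a) = a*(-3 + a) (l(a) = (a - 3)*(a + 0) = (-3 + a)*a = a*(-3 + a))
(8 - 16)*l(c(-4)) = (8 - 16)*((2*(-4))*(-3 + 2*(-4))) = -(-64)*(-3 - 8) = -(-64)*(-11) = -8*88 = -704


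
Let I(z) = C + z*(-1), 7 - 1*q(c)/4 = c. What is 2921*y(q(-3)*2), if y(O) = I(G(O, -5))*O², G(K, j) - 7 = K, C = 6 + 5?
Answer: -1420774400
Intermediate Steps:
q(c) = 28 - 4*c
C = 11
G(K, j) = 7 + K
I(z) = 11 - z (I(z) = 11 + z*(-1) = 11 - z)
y(O) = O²*(4 - O) (y(O) = (11 - (7 + O))*O² = (11 + (-7 - O))*O² = (4 - O)*O² = O²*(4 - O))
2921*y(q(-3)*2) = 2921*(((28 - 4*(-3))*2)²*(4 - (28 - 4*(-3))*2)) = 2921*(((28 + 12)*2)²*(4 - (28 + 12)*2)) = 2921*((40*2)²*(4 - 40*2)) = 2921*(80²*(4 - 1*80)) = 2921*(6400*(4 - 80)) = 2921*(6400*(-76)) = 2921*(-486400) = -1420774400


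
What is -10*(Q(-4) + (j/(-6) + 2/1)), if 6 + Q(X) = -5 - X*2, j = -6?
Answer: 0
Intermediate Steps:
Q(X) = -11 - 2*X (Q(X) = -6 + (-5 - X*2) = -6 + (-5 - 2*X) = -11 - 2*X)
-10*(Q(-4) + (j/(-6) + 2/1)) = -10*((-11 - 2*(-4)) + (-6/(-6) + 2/1)) = -10*((-11 + 8) + (-6*(-⅙) + 2*1)) = -10*(-3 + (1 + 2)) = -10*(-3 + 3) = -10*0 = 0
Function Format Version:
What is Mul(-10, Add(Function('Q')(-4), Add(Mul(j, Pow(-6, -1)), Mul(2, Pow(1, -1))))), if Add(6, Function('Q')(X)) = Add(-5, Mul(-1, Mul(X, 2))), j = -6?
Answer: 0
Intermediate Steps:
Function('Q')(X) = Add(-11, Mul(-2, X)) (Function('Q')(X) = Add(-6, Add(-5, Mul(-1, Mul(X, 2)))) = Add(-6, Add(-5, Mul(-1, Mul(2, X)))) = Add(-6, Add(-5, Mul(-2, X))) = Add(-11, Mul(-2, X)))
Mul(-10, Add(Function('Q')(-4), Add(Mul(j, Pow(-6, -1)), Mul(2, Pow(1, -1))))) = Mul(-10, Add(Add(-11, Mul(-2, -4)), Add(Mul(-6, Pow(-6, -1)), Mul(2, Pow(1, -1))))) = Mul(-10, Add(Add(-11, 8), Add(Mul(-6, Rational(-1, 6)), Mul(2, 1)))) = Mul(-10, Add(-3, Add(1, 2))) = Mul(-10, Add(-3, 3)) = Mul(-10, 0) = 0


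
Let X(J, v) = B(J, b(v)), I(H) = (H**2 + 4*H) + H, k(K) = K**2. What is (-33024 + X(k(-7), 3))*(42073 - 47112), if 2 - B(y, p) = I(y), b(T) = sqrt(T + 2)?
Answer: 179731052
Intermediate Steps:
b(T) = sqrt(2 + T)
I(H) = H**2 + 5*H
B(y, p) = 2 - y*(5 + y)
X(J, v) = 2 - J*(5 + J)
(-33024 + X(k(-7), 3))*(42073 - 47112) = (-33024 + (2 - 1*(-7)**2*(5 + (-7)**2)))*(42073 - 47112) = (-33024 + (2 - 1*49*(5 + 49)))*(-5039) = (-33024 + (2 - 1*49*54))*(-5039) = (-33024 + (2 - 2646))*(-5039) = (-33024 - 2644)*(-5039) = -35668*(-5039) = 179731052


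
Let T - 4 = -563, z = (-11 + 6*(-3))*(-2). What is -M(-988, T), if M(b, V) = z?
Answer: -58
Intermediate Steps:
z = 58 (z = (-11 - 18)*(-2) = -29*(-2) = 58)
T = -559 (T = 4 - 563 = -559)
M(b, V) = 58
-M(-988, T) = -1*58 = -58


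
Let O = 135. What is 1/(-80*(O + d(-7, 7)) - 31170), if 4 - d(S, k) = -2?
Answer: -1/42450 ≈ -2.3557e-5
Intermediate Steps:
d(S, k) = 6 (d(S, k) = 4 - 1*(-2) = 4 + 2 = 6)
1/(-80*(O + d(-7, 7)) - 31170) = 1/(-80*(135 + 6) - 31170) = 1/(-80*141 - 31170) = 1/(-11280 - 31170) = 1/(-42450) = -1/42450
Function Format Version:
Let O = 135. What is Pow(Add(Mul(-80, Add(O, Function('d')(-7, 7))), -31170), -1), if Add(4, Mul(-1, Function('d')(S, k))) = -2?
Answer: Rational(-1, 42450) ≈ -2.3557e-5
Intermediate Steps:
Function('d')(S, k) = 6 (Function('d')(S, k) = Add(4, Mul(-1, -2)) = Add(4, 2) = 6)
Pow(Add(Mul(-80, Add(O, Function('d')(-7, 7))), -31170), -1) = Pow(Add(Mul(-80, Add(135, 6)), -31170), -1) = Pow(Add(Mul(-80, 141), -31170), -1) = Pow(Add(-11280, -31170), -1) = Pow(-42450, -1) = Rational(-1, 42450)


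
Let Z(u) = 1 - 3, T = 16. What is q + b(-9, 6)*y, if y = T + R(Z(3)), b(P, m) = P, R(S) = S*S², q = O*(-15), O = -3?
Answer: -27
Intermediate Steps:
Z(u) = -2
q = 45 (q = -3*(-15) = 45)
R(S) = S³
y = 8 (y = 16 + (-2)³ = 16 - 8 = 8)
q + b(-9, 6)*y = 45 - 9*8 = 45 - 72 = -27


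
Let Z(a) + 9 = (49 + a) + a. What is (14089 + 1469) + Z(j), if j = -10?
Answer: 15578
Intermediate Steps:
Z(a) = 40 + 2*a (Z(a) = -9 + ((49 + a) + a) = -9 + (49 + 2*a) = 40 + 2*a)
(14089 + 1469) + Z(j) = (14089 + 1469) + (40 + 2*(-10)) = 15558 + (40 - 20) = 15558 + 20 = 15578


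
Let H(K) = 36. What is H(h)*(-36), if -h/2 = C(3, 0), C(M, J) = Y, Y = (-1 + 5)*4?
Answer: -1296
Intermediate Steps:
Y = 16 (Y = 4*4 = 16)
C(M, J) = 16
h = -32 (h = -2*16 = -32)
H(h)*(-36) = 36*(-36) = -1296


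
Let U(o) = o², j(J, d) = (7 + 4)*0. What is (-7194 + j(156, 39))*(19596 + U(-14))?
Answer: -142383648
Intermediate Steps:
j(J, d) = 0 (j(J, d) = 11*0 = 0)
(-7194 + j(156, 39))*(19596 + U(-14)) = (-7194 + 0)*(19596 + (-14)²) = -7194*(19596 + 196) = -7194*19792 = -142383648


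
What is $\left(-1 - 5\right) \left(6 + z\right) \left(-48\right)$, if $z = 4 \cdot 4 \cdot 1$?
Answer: $6336$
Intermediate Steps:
$z = 16$ ($z = 16 \cdot 1 = 16$)
$\left(-1 - 5\right) \left(6 + z\right) \left(-48\right) = \left(-1 - 5\right) \left(6 + 16\right) \left(-48\right) = \left(-6\right) 22 \left(-48\right) = \left(-132\right) \left(-48\right) = 6336$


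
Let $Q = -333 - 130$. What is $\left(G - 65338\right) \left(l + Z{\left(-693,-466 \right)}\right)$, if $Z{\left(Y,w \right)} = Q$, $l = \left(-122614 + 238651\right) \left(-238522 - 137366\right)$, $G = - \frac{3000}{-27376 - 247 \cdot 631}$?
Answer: $\frac{522184982710030510526}{183233} \approx 2.8498 \cdot 10^{15}$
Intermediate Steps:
$G = \frac{3000}{183233}$ ($G = - \frac{3000}{-27376 - 155857} = - \frac{3000}{-183233} = \left(-3000\right) \left(- \frac{1}{183233}\right) = \frac{3000}{183233} \approx 0.016373$)
$l = -43616915856$ ($l = 116037 \left(-375888\right) = -43616915856$)
$Q = -463$
$Z{\left(Y,w \right)} = -463$
$\left(G - 65338\right) \left(l + Z{\left(-693,-466 \right)}\right) = \left(\frac{3000}{183233} - 65338\right) \left(-43616915856 - 463\right) = \left(- \frac{11972074754}{183233}\right) \left(-43616916319\right) = \frac{522184982710030510526}{183233}$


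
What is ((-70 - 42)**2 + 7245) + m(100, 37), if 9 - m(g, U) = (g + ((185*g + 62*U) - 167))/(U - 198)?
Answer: 458315/23 ≈ 19927.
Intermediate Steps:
m(g, U) = 9 - (-167 + 62*U + 186*g)/(-198 + U) (m(g, U) = 9 - (g + ((185*g + 62*U) - 167))/(U - 198) = 9 - (g + ((62*U + 185*g) - 167))/(-198 + U) = 9 - (g + (-167 + 62*U + 185*g))/(-198 + U) = 9 - (-167 + 62*U + 186*g)/(-198 + U))
((-70 - 42)**2 + 7245) + m(100, 37) = ((-70 - 42)**2 + 7245) + (-1615 - 186*100 - 53*37)/(-198 + 37) = ((-112)**2 + 7245) + (-1615 - 18600 - 1961)/(-161) = (12544 + 7245) - 1/161*(-22176) = 19789 + 3168/23 = 458315/23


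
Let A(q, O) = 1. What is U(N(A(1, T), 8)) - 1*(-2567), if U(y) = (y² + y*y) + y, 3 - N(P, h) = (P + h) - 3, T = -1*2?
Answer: 2582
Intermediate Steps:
T = -2
N(P, h) = 6 - P - h (N(P, h) = 3 - ((P + h) - 3) = 3 - (-3 + P + h) = 3 + (3 - P - h) = 6 - P - h)
U(y) = y + 2*y² (U(y) = (y² + y²) + y = 2*y² + y = y + 2*y²)
U(N(A(1, T), 8)) - 1*(-2567) = (6 - 1*1 - 1*8)*(1 + 2*(6 - 1*1 - 1*8)) - 1*(-2567) = (6 - 1 - 8)*(1 + 2*(6 - 1 - 8)) + 2567 = -3*(1 + 2*(-3)) + 2567 = -3*(1 - 6) + 2567 = -3*(-5) + 2567 = 15 + 2567 = 2582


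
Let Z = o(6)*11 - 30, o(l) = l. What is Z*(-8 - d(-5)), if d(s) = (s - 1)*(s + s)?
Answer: -2448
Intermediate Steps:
d(s) = 2*s*(-1 + s) (d(s) = (-1 + s)*(2*s) = 2*s*(-1 + s))
Z = 36 (Z = 6*11 - 30 = 66 - 30 = 36)
Z*(-8 - d(-5)) = 36*(-8 - 2*(-5)*(-1 - 5)) = 36*(-8 - 2*(-5)*(-6)) = 36*(-8 - 1*60) = 36*(-8 - 60) = 36*(-68) = -2448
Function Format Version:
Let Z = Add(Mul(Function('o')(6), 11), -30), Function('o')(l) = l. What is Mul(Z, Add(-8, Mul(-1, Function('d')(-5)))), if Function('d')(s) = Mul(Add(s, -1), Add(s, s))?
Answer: -2448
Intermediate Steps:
Function('d')(s) = Mul(2, s, Add(-1, s)) (Function('d')(s) = Mul(Add(-1, s), Mul(2, s)) = Mul(2, s, Add(-1, s)))
Z = 36 (Z = Add(Mul(6, 11), -30) = Add(66, -30) = 36)
Mul(Z, Add(-8, Mul(-1, Function('d')(-5)))) = Mul(36, Add(-8, Mul(-1, Mul(2, -5, Add(-1, -5))))) = Mul(36, Add(-8, Mul(-1, Mul(2, -5, -6)))) = Mul(36, Add(-8, Mul(-1, 60))) = Mul(36, Add(-8, -60)) = Mul(36, -68) = -2448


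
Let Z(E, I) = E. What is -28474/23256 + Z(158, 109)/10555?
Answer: -148434311/122733540 ≈ -1.2094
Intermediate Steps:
-28474/23256 + Z(158, 109)/10555 = -28474/23256 + 158/10555 = -28474*1/23256 + 158*(1/10555) = -14237/11628 + 158/10555 = -148434311/122733540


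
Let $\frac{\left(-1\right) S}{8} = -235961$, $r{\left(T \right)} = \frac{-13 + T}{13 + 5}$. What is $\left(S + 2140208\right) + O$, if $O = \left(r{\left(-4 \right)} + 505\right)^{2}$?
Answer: $\frac{1387357633}{324} \approx 4.282 \cdot 10^{6}$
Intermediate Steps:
$r{\left(T \right)} = - \frac{13}{18} + \frac{T}{18}$ ($r{\left(T \right)} = \frac{-13 + T}{18} = \left(-13 + T\right) \frac{1}{18} = - \frac{13}{18} + \frac{T}{18}$)
$O = \frac{82319329}{324}$ ($O = \left(\left(- \frac{13}{18} + \frac{1}{18} \left(-4\right)\right) + 505\right)^{2} = \left(\left(- \frac{13}{18} - \frac{2}{9}\right) + 505\right)^{2} = \left(- \frac{17}{18} + 505\right)^{2} = \left(\frac{9073}{18}\right)^{2} = \frac{82319329}{324} \approx 2.5407 \cdot 10^{5}$)
$S = 1887688$ ($S = \left(-8\right) \left(-235961\right) = 1887688$)
$\left(S + 2140208\right) + O = \left(1887688 + 2140208\right) + \frac{82319329}{324} = 4027896 + \frac{82319329}{324} = \frac{1387357633}{324}$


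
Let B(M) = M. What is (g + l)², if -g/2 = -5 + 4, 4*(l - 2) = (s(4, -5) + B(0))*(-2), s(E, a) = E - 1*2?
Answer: 9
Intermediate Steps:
s(E, a) = -2 + E (s(E, a) = E - 2 = -2 + E)
l = 1 (l = 2 + (((-2 + 4) + 0)*(-2))/4 = 2 + ((2 + 0)*(-2))/4 = 2 + (2*(-2))/4 = 2 + (¼)*(-4) = 2 - 1 = 1)
g = 2 (g = -2*(-5 + 4) = -2*(-1) = 2)
(g + l)² = (2 + 1)² = 3² = 9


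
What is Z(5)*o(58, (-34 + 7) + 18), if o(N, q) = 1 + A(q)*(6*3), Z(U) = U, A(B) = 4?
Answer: 365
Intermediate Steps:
o(N, q) = 73 (o(N, q) = 1 + 4*(6*3) = 1 + 4*18 = 1 + 72 = 73)
Z(5)*o(58, (-34 + 7) + 18) = 5*73 = 365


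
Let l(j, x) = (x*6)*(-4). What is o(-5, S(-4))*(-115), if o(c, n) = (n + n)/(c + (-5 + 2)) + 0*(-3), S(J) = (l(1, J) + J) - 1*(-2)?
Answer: 5405/2 ≈ 2702.5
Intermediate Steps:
l(j, x) = -24*x (l(j, x) = (6*x)*(-4) = -24*x)
S(J) = 2 - 23*J (S(J) = (-24*J + J) - 1*(-2) = -23*J + 2 = 2 - 23*J)
o(c, n) = 2*n/(-3 + c) (o(c, n) = (2*n)/(c - 3) + 0 = (2*n)/(-3 + c) + 0 = 2*n/(-3 + c) + 0 = 2*n/(-3 + c))
o(-5, S(-4))*(-115) = (2*(2 - 23*(-4))/(-3 - 5))*(-115) = (2*(2 + 92)/(-8))*(-115) = (2*94*(-1/8))*(-115) = -47/2*(-115) = 5405/2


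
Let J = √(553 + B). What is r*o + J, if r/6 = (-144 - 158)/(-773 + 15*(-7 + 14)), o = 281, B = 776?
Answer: 127293/167 + √1329 ≈ 798.69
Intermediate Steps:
J = √1329 (J = √(553 + 776) = √1329 ≈ 36.455)
r = 453/167 (r = 6*((-144 - 158)/(-773 + 15*(-7 + 14))) = 6*(-302/(-773 + 15*7)) = 6*(-302/(-773 + 105)) = 6*(-302/(-668)) = 6*(-302*(-1/668)) = 6*(151/334) = 453/167 ≈ 2.7126)
r*o + J = (453/167)*281 + √1329 = 127293/167 + √1329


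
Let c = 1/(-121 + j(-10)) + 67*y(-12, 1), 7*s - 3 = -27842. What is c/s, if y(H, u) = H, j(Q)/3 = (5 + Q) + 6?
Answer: 94873/469286 ≈ 0.20216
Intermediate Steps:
s = -3977 (s = 3/7 + (⅐)*(-27842) = 3/7 - 27842/7 = -3977)
j(Q) = 33 + 3*Q (j(Q) = 3*((5 + Q) + 6) = 3*(11 + Q) = 33 + 3*Q)
c = -94873/118 (c = 1/(-121 + (33 + 3*(-10))) + 67*(-12) = 1/(-121 + (33 - 30)) - 804 = 1/(-121 + 3) - 804 = 1/(-118) - 804 = -1/118 - 804 = -94873/118 ≈ -804.01)
c/s = -94873/118/(-3977) = -94873/118*(-1/3977) = 94873/469286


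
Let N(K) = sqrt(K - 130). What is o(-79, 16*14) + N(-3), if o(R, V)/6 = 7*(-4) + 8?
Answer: -120 + I*sqrt(133) ≈ -120.0 + 11.533*I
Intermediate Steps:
N(K) = sqrt(-130 + K)
o(R, V) = -120 (o(R, V) = 6*(7*(-4) + 8) = 6*(-28 + 8) = 6*(-20) = -120)
o(-79, 16*14) + N(-3) = -120 + sqrt(-130 - 3) = -120 + sqrt(-133) = -120 + I*sqrt(133)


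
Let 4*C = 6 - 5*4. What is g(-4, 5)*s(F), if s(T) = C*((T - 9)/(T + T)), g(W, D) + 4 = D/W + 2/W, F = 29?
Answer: 805/116 ≈ 6.9397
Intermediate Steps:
C = -7/2 (C = (6 - 5*4)/4 = (6 - 20)/4 = (1/4)*(-14) = -7/2 ≈ -3.5000)
g(W, D) = -4 + 2/W + D/W (g(W, D) = -4 + (D/W + 2/W) = -4 + (2/W + D/W) = -4 + 2/W + D/W)
s(T) = -7*(-9 + T)/(4*T) (s(T) = -7*(T - 9)/(2*(T + T)) = -7*(-9 + T)/(2*(2*T)) = -7*(-9 + T)*1/(2*T)/2 = -7*(-9 + T)/(4*T))
g(-4, 5)*s(F) = ((2 + 5 - 4*(-4))/(-4))*((7/4)*(9 - 1*29)/29) = (-(2 + 5 + 16)/4)*((7/4)*(1/29)*(9 - 29)) = (-1/4*23)*((7/4)*(1/29)*(-20)) = -23/4*(-35/29) = 805/116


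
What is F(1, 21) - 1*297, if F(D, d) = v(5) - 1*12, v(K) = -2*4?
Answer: -317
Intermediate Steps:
v(K) = -8
F(D, d) = -20 (F(D, d) = -8 - 1*12 = -8 - 12 = -20)
F(1, 21) - 1*297 = -20 - 1*297 = -20 - 297 = -317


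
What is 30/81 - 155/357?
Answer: -205/3213 ≈ -0.063803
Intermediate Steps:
30/81 - 155/357 = 30*(1/81) - 155*1/357 = 10/27 - 155/357 = -205/3213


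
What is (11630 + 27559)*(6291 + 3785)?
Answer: 394868364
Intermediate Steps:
(11630 + 27559)*(6291 + 3785) = 39189*10076 = 394868364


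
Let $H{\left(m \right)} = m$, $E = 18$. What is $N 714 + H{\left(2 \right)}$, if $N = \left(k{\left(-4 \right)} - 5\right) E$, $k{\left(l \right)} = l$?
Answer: $-115666$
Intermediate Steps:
$N = -162$ ($N = \left(-4 - 5\right) 18 = \left(-9\right) 18 = -162$)
$N 714 + H{\left(2 \right)} = \left(-162\right) 714 + 2 = -115668 + 2 = -115666$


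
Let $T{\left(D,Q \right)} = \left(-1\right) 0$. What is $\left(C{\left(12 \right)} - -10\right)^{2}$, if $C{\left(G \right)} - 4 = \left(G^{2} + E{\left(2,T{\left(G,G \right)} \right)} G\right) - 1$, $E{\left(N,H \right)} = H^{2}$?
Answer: $24649$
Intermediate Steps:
$T{\left(D,Q \right)} = 0$
$C{\left(G \right)} = 3 + G^{2}$ ($C{\left(G \right)} = 4 - \left(1 - G^{2} - 0^{2} G\right) = 4 + \left(\left(G^{2} + 0 G\right) - 1\right) = 4 + \left(\left(G^{2} + 0\right) - 1\right) = 4 + \left(G^{2} - 1\right) = 4 + \left(-1 + G^{2}\right) = 3 + G^{2}$)
$\left(C{\left(12 \right)} - -10\right)^{2} = \left(\left(3 + 12^{2}\right) - -10\right)^{2} = \left(\left(3 + 144\right) + \left(-2 + 12\right)\right)^{2} = \left(147 + 10\right)^{2} = 157^{2} = 24649$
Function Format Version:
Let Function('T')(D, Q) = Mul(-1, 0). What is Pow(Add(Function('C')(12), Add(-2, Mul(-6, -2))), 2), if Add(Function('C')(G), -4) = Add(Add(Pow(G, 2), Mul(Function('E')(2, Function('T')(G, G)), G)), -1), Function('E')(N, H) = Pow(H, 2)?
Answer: 24649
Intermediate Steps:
Function('T')(D, Q) = 0
Function('C')(G) = Add(3, Pow(G, 2)) (Function('C')(G) = Add(4, Add(Add(Pow(G, 2), Mul(Pow(0, 2), G)), -1)) = Add(4, Add(Add(Pow(G, 2), Mul(0, G)), -1)) = Add(4, Add(Add(Pow(G, 2), 0), -1)) = Add(4, Add(Pow(G, 2), -1)) = Add(4, Add(-1, Pow(G, 2))) = Add(3, Pow(G, 2)))
Pow(Add(Function('C')(12), Add(-2, Mul(-6, -2))), 2) = Pow(Add(Add(3, Pow(12, 2)), Add(-2, Mul(-6, -2))), 2) = Pow(Add(Add(3, 144), Add(-2, 12)), 2) = Pow(Add(147, 10), 2) = Pow(157, 2) = 24649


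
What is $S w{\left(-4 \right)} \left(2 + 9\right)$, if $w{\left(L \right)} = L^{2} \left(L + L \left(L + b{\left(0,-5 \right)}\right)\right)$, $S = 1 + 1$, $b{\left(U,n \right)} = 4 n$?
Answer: $32384$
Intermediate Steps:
$S = 2$
$w{\left(L \right)} = L^{2} \left(L + L \left(-20 + L\right)\right)$ ($w{\left(L \right)} = L^{2} \left(L + L \left(L + 4 \left(-5\right)\right)\right) = L^{2} \left(L + L \left(L - 20\right)\right) = L^{2} \left(L + L \left(-20 + L\right)\right)$)
$S w{\left(-4 \right)} \left(2 + 9\right) = 2 \left(-4\right)^{3} \left(-19 - 4\right) \left(2 + 9\right) = 2 \left(\left(-64\right) \left(-23\right)\right) 11 = 2 \cdot 1472 \cdot 11 = 2944 \cdot 11 = 32384$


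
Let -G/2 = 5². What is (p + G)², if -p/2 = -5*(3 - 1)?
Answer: 900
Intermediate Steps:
p = 20 (p = -(-10)*(3 - 1) = -(-10)*2 = -2*(-10) = 20)
G = -50 (G = -2*5² = -2*25 = -50)
(p + G)² = (20 - 50)² = (-30)² = 900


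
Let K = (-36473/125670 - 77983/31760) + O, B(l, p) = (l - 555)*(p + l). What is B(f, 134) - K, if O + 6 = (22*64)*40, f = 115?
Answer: -66203848751471/399127920 ≈ -1.6587e+5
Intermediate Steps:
O = 56314 (O = -6 + (22*64)*40 = -6 + 1408*40 = -6 + 56320 = 56314)
B(l, p) = (-555 + l)*(l + p)
K = 22475393836271/399127920 (K = (-36473/125670 - 77983/31760) + 56314 = -1095850609/399127920 + 56314 = 22475393836271/399127920 ≈ 56311.)
B(f, 134) - K = (115² - 555*115 - 555*134 + 115*134) - 1*22475393836271/399127920 = (13225 - 63825 - 74370 + 15410) - 22475393836271/399127920 = -109560 - 22475393836271/399127920 = -66203848751471/399127920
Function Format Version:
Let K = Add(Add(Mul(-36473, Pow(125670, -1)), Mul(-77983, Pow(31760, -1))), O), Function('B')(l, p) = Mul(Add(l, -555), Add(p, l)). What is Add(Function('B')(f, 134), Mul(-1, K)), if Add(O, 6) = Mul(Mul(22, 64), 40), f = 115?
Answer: Rational(-66203848751471, 399127920) ≈ -1.6587e+5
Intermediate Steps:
O = 56314 (O = Add(-6, Mul(Mul(22, 64), 40)) = Add(-6, Mul(1408, 40)) = Add(-6, 56320) = 56314)
Function('B')(l, p) = Mul(Add(-555, l), Add(l, p))
K = Rational(22475393836271, 399127920) (K = Add(Add(Mul(-36473, Pow(125670, -1)), Mul(-77983, Pow(31760, -1))), 56314) = Add(Add(Mul(-36473, Rational(1, 125670)), Mul(-77983, Rational(1, 31760))), 56314) = Add(Add(Rational(-36473, 125670), Rational(-77983, 31760)), 56314) = Add(Rational(-1095850609, 399127920), 56314) = Rational(22475393836271, 399127920) ≈ 56311.)
Add(Function('B')(f, 134), Mul(-1, K)) = Add(Add(Pow(115, 2), Mul(-555, 115), Mul(-555, 134), Mul(115, 134)), Mul(-1, Rational(22475393836271, 399127920))) = Add(Add(13225, -63825, -74370, 15410), Rational(-22475393836271, 399127920)) = Add(-109560, Rational(-22475393836271, 399127920)) = Rational(-66203848751471, 399127920)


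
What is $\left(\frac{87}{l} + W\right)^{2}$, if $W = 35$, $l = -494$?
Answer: $\frac{295943209}{244036} \approx 1212.7$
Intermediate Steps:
$\left(\frac{87}{l} + W\right)^{2} = \left(\frac{87}{-494} + 35\right)^{2} = \left(87 \left(- \frac{1}{494}\right) + 35\right)^{2} = \left(- \frac{87}{494} + 35\right)^{2} = \left(\frac{17203}{494}\right)^{2} = \frac{295943209}{244036}$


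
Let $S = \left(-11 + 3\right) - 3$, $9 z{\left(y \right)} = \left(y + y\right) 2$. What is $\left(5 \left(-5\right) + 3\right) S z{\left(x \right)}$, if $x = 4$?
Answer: $\frac{3872}{9} \approx 430.22$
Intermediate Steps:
$z{\left(y \right)} = \frac{4 y}{9}$ ($z{\left(y \right)} = \frac{\left(y + y\right) 2}{9} = \frac{2 y 2}{9} = \frac{4 y}{9}$)
$S = -11$ ($S = -8 - 3 = -11$)
$\left(5 \left(-5\right) + 3\right) S z{\left(x \right)} = \left(5 \left(-5\right) + 3\right) \left(-11\right) \frac{4}{9} \cdot 4 = \left(-25 + 3\right) \left(-11\right) \frac{16}{9} = \left(-22\right) \left(-11\right) \frac{16}{9} = 242 \cdot \frac{16}{9} = \frac{3872}{9}$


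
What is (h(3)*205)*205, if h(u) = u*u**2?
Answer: 1134675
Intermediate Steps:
h(u) = u**3
(h(3)*205)*205 = (3**3*205)*205 = (27*205)*205 = 5535*205 = 1134675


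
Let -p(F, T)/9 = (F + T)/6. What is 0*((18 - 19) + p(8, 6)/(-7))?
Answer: 0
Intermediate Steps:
p(F, T) = -3*F/2 - 3*T/2 (p(F, T) = -9*(F + T)/6 = -9*(F/6 + T/6) = -3*F/2 - 3*T/2)
0*((18 - 19) + p(8, 6)/(-7)) = 0*((18 - 19) + (-3/2*8 - 3/2*6)/(-7)) = 0*(-1 + (-12 - 9)*(-1/7)) = 0*(-1 - 21*(-1/7)) = 0*(-1 + 3) = 0*2 = 0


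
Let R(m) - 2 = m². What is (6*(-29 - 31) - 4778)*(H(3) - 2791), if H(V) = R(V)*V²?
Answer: 13831496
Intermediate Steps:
R(m) = 2 + m²
H(V) = V²*(2 + V²) (H(V) = (2 + V²)*V² = V²*(2 + V²))
(6*(-29 - 31) - 4778)*(H(3) - 2791) = (6*(-29 - 31) - 4778)*(3²*(2 + 3²) - 2791) = (6*(-60) - 4778)*(9*(2 + 9) - 2791) = (-360 - 4778)*(9*11 - 2791) = -5138*(99 - 2791) = -5138*(-2692) = 13831496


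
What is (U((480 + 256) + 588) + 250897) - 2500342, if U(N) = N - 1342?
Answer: -2249463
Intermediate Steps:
U(N) = -1342 + N
(U((480 + 256) + 588) + 250897) - 2500342 = ((-1342 + ((480 + 256) + 588)) + 250897) - 2500342 = ((-1342 + (736 + 588)) + 250897) - 2500342 = ((-1342 + 1324) + 250897) - 2500342 = (-18 + 250897) - 2500342 = 250879 - 2500342 = -2249463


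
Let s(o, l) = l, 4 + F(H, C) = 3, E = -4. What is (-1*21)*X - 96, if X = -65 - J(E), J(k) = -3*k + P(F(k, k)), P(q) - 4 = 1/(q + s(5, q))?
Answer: 3189/2 ≈ 1594.5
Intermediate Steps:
F(H, C) = -1 (F(H, C) = -4 + 3 = -1)
P(q) = 4 + 1/(2*q) (P(q) = 4 + 1/(q + q) = 4 + 1/(2*q))
J(k) = 7/2 - 3*k (J(k) = -3*k + (4 + (1/2)/(-1)) = -3*k + (4 + (1/2)*(-1)) = -3*k + (4 - 1/2) = -3*k + 7/2 = 7/2 - 3*k)
X = -161/2 (X = -65 - (7/2 - 3*(-4)) = -65 - (7/2 + 12) = -65 - 1*31/2 = -65 - 31/2 = -161/2 ≈ -80.500)
(-1*21)*X - 96 = -1*21*(-161/2) - 96 = -21*(-161/2) - 96 = 3381/2 - 96 = 3189/2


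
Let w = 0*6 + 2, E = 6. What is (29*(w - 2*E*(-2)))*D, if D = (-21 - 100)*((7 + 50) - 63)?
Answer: 547404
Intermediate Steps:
w = 2 (w = 0 + 2 = 2)
D = 726 (D = -121*(57 - 63) = -121*(-6) = 726)
(29*(w - 2*E*(-2)))*D = (29*(2 - 2*6*(-2)))*726 = (29*(2 - 12*(-2)))*726 = (29*(2 - 1*(-24)))*726 = (29*(2 + 24))*726 = (29*26)*726 = 754*726 = 547404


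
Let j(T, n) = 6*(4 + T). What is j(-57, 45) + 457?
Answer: 139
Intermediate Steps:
j(T, n) = 24 + 6*T
j(-57, 45) + 457 = (24 + 6*(-57)) + 457 = (24 - 342) + 457 = -318 + 457 = 139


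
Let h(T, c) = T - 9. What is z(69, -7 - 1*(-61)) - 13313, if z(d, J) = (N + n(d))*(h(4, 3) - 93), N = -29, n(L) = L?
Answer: -17233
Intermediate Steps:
h(T, c) = -9 + T
z(d, J) = 2842 - 98*d (z(d, J) = (-29 + d)*((-9 + 4) - 93) = (-29 + d)*(-5 - 93) = (-29 + d)*(-98) = 2842 - 98*d)
z(69, -7 - 1*(-61)) - 13313 = (2842 - 98*69) - 13313 = (2842 - 6762) - 13313 = -3920 - 13313 = -17233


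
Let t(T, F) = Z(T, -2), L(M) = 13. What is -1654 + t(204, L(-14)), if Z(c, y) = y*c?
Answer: -2062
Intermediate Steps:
Z(c, y) = c*y
t(T, F) = -2*T (t(T, F) = T*(-2) = -2*T)
-1654 + t(204, L(-14)) = -1654 - 2*204 = -1654 - 408 = -2062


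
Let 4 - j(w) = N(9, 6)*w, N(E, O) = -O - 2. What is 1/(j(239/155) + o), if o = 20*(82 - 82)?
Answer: 155/2532 ≈ 0.061216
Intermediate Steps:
N(E, O) = -2 - O
o = 0 (o = 20*0 = 0)
j(w) = 4 + 8*w (j(w) = 4 - (-2 - 1*6)*w = 4 - (-2 - 6)*w = 4 - (-8)*w = 4 + 8*w)
1/(j(239/155) + o) = 1/((4 + 8*(239/155)) + 0) = 1/((4 + 1912/155) + 0) = 1/(2532/155 + 0) = 1/(2532/155) = 155/2532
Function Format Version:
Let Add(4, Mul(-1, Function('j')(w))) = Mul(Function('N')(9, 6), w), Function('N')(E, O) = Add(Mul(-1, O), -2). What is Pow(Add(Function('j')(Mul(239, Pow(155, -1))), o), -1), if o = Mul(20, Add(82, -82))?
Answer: Rational(155, 2532) ≈ 0.061216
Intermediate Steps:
Function('N')(E, O) = Add(-2, Mul(-1, O))
o = 0 (o = Mul(20, 0) = 0)
Function('j')(w) = Add(4, Mul(8, w)) (Function('j')(w) = Add(4, Mul(-1, Mul(Add(-2, Mul(-1, 6)), w))) = Add(4, Mul(-1, Mul(Add(-2, -6), w))) = Add(4, Mul(-1, Mul(-8, w))) = Add(4, Mul(8, w)))
Pow(Add(Function('j')(Mul(239, Pow(155, -1))), o), -1) = Pow(Add(Add(4, Mul(8, Mul(239, Pow(155, -1)))), 0), -1) = Pow(Add(Add(4, Mul(8, Mul(239, Rational(1, 155)))), 0), -1) = Pow(Add(Add(4, Mul(8, Rational(239, 155))), 0), -1) = Pow(Add(Add(4, Rational(1912, 155)), 0), -1) = Pow(Add(Rational(2532, 155), 0), -1) = Pow(Rational(2532, 155), -1) = Rational(155, 2532)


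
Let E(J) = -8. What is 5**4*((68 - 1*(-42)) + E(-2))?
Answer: 63750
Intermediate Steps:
5**4*((68 - 1*(-42)) + E(-2)) = 5**4*((68 - 1*(-42)) - 8) = 625*((68 + 42) - 8) = 625*(110 - 8) = 625*102 = 63750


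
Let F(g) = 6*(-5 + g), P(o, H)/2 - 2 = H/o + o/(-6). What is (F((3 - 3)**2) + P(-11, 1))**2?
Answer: 552049/1089 ≈ 506.93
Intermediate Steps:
P(o, H) = 4 - o/3 + 2*H/o (P(o, H) = 4 + 2*(H/o + o/(-6)) = 4 + 2*(H/o + o*(-1/6)) = 4 + 2*(H/o - o/6) = 4 + 2*(-o/6 + H/o) = 4 + (-o/3 + 2*H/o) = 4 - o/3 + 2*H/o)
F(g) = -30 + 6*g
(F((3 - 3)**2) + P(-11, 1))**2 = ((-30 + 6*(3 - 3)**2) + (4 - 1/3*(-11) + 2*1/(-11)))**2 = ((-30 + 6*0**2) + (4 + 11/3 + 2*1*(-1/11)))**2 = ((-30 + 6*0) + (4 + 11/3 - 2/11))**2 = ((-30 + 0) + 247/33)**2 = (-30 + 247/33)**2 = (-743/33)**2 = 552049/1089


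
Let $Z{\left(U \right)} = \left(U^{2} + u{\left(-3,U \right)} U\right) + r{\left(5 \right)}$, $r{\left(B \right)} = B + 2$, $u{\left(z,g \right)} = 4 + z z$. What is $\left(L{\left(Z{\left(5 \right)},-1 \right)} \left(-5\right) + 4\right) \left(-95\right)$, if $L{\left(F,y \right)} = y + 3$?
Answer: $570$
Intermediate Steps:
$u{\left(z,g \right)} = 4 + z^{2}$
$r{\left(B \right)} = 2 + B$
$Z{\left(U \right)} = 7 + U^{2} + 13 U$ ($Z{\left(U \right)} = \left(U^{2} + \left(4 + \left(-3\right)^{2}\right) U\right) + \left(2 + 5\right) = \left(U^{2} + \left(4 + 9\right) U\right) + 7 = \left(U^{2} + 13 U\right) + 7 = 7 + U^{2} + 13 U$)
$L{\left(F,y \right)} = 3 + y$
$\left(L{\left(Z{\left(5 \right)},-1 \right)} \left(-5\right) + 4\right) \left(-95\right) = \left(\left(3 - 1\right) \left(-5\right) + 4\right) \left(-95\right) = \left(2 \left(-5\right) + 4\right) \left(-95\right) = \left(-10 + 4\right) \left(-95\right) = \left(-6\right) \left(-95\right) = 570$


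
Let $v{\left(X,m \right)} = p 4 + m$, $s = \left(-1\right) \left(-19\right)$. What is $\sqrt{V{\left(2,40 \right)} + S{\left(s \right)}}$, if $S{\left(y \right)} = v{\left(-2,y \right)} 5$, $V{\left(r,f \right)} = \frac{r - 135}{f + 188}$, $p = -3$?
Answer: $\frac{\sqrt{1239}}{6} \approx 5.8666$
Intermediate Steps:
$V{\left(r,f \right)} = \frac{-135 + r}{188 + f}$
$s = 19$
$v{\left(X,m \right)} = -12 + m$ ($v{\left(X,m \right)} = \left(-3\right) 4 + m = -12 + m$)
$S{\left(y \right)} = -60 + 5 y$ ($S{\left(y \right)} = \left(-12 + y\right) 5 = -60 + 5 y$)
$\sqrt{V{\left(2,40 \right)} + S{\left(s \right)}} = \sqrt{\frac{-135 + 2}{188 + 40} + \left(-60 + 5 \cdot 19\right)} = \sqrt{\frac{1}{228} \left(-133\right) + \left(-60 + 95\right)} = \sqrt{\frac{1}{228} \left(-133\right) + 35} = \sqrt{- \frac{7}{12} + 35} = \sqrt{\frac{413}{12}} = \frac{\sqrt{1239}}{6}$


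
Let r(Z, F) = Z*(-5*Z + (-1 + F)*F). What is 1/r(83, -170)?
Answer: 1/2378365 ≈ 4.2046e-7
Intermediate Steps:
r(Z, F) = Z*(-5*Z + F*(-1 + F))
1/r(83, -170) = 1/(83*((-170)² - 1*(-170) - 5*83)) = 1/(83*(28900 + 170 - 415)) = 1/(83*28655) = 1/2378365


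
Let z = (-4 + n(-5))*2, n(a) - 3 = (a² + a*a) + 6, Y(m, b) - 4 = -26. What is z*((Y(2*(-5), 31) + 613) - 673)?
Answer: -9020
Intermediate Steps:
Y(m, b) = -22 (Y(m, b) = 4 - 26 = -22)
n(a) = 9 + 2*a² (n(a) = 3 + ((a² + a*a) + 6) = 3 + ((a² + a²) + 6) = 3 + (2*a² + 6) = 3 + (6 + 2*a²) = 9 + 2*a²)
z = 110 (z = (-4 + (9 + 2*(-5)²))*2 = (-4 + (9 + 2*25))*2 = (-4 + (9 + 50))*2 = (-4 + 59)*2 = 55*2 = 110)
z*((Y(2*(-5), 31) + 613) - 673) = 110*((-22 + 613) - 673) = 110*(591 - 673) = 110*(-82) = -9020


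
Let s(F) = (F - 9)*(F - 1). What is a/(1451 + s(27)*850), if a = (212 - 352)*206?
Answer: -28840/399251 ≈ -0.072235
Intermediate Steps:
s(F) = (-1 + F)*(-9 + F) (s(F) = (-9 + F)*(-1 + F) = (-1 + F)*(-9 + F))
a = -28840 (a = -140*206 = -28840)
a/(1451 + s(27)*850) = -28840/(1451 + (9 + 27² - 10*27)*850) = -28840/(1451 + (9 + 729 - 270)*850) = -28840/(1451 + 468*850) = -28840/(1451 + 397800) = -28840/399251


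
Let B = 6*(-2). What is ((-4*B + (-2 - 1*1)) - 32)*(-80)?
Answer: -1040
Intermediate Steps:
B = -12
((-4*B + (-2 - 1*1)) - 32)*(-80) = ((-4*(-12) + (-2 - 1*1)) - 32)*(-80) = ((48 + (-2 - 1)) - 32)*(-80) = ((48 - 3) - 32)*(-80) = (45 - 32)*(-80) = 13*(-80) = -1040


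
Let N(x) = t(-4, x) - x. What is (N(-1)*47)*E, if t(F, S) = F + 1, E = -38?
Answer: 3572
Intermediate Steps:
t(F, S) = 1 + F
N(x) = -3 - x (N(x) = (1 - 4) - x = -3 - x)
(N(-1)*47)*E = ((-3 - 1*(-1))*47)*(-38) = ((-3 + 1)*47)*(-38) = -2*47*(-38) = -94*(-38) = 3572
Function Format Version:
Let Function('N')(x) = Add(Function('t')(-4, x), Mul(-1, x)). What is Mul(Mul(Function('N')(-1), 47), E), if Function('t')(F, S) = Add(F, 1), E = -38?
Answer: 3572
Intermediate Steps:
Function('t')(F, S) = Add(1, F)
Function('N')(x) = Add(-3, Mul(-1, x)) (Function('N')(x) = Add(Add(1, -4), Mul(-1, x)) = Add(-3, Mul(-1, x)))
Mul(Mul(Function('N')(-1), 47), E) = Mul(Mul(Add(-3, Mul(-1, -1)), 47), -38) = Mul(Mul(Add(-3, 1), 47), -38) = Mul(Mul(-2, 47), -38) = Mul(-94, -38) = 3572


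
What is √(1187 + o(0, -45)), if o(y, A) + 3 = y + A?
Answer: √1139 ≈ 33.749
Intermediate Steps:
o(y, A) = -3 + A + y (o(y, A) = -3 + (y + A) = -3 + (A + y) = -3 + A + y)
√(1187 + o(0, -45)) = √(1187 + (-3 - 45 + 0)) = √(1187 - 48) = √1139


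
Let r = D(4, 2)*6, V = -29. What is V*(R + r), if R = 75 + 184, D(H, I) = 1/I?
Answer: -7598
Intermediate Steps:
R = 259
r = 3 (r = 6/2 = (½)*6 = 3)
V*(R + r) = -29*(259 + 3) = -29*262 = -7598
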